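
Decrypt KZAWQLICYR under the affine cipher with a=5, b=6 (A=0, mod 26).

GJEYCBQUOX

The inverse of 5 mod 26 is 21, since 5·21=105≡1. Apply D(y)=21·(y−6) mod 26:
K(10): 21·(10−6)=84≡6 → G
Z(25): 21·(25−6)=399≡9 → J
A(0): 21·(0−6)=-126≡4 → E
W(22): 21·(22−6)=336≡24 → Y
Q(16): 21·(16−6)=210≡2 → C
L(11): 21·(11−6)=105≡1 → B
I(8): 21·(8−6)=42≡16 → Q
C(2): 21·(2−6)=-84≡20 → U
Y(24): 21·(24−6)=378≡14 → O
R(17): 21·(17−6)=231≡23 → X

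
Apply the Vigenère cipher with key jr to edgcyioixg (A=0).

Repeat the key across the message: jrjrjrjrjr
e(4)+j(9): 13 → n
d(3)+r(17): 20 → u
g(6)+j(9): 15 → p
c(2)+r(17): 19 → t
y(24)+j(9): 33≡7 → h
i(8)+r(17): 25 → z
o(14)+j(9): 23 → x
i(8)+r(17): 25 → z
x(23)+j(9): 32≡6 → g
g(6)+r(17): 23 → x

nupthzxzgx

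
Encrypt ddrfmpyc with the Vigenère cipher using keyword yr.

Repeat the key across the message: yryryryr
d(3)+y(24): 27≡1 → b
d(3)+r(17): 20 → u
r(17)+y(24): 41≡15 → p
f(5)+r(17): 22 → w
m(12)+y(24): 36≡10 → k
p(15)+r(17): 32≡6 → g
y(24)+y(24): 48≡22 → w
c(2)+r(17): 19 → t

bupwkgwt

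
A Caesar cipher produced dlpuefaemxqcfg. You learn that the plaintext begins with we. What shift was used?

From the crib: d(3)−w(22)=-19≡7, so the shift is 7.

7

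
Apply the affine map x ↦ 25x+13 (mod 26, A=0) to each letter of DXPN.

D(3): 25·3+13=88≡10 → K
X(23): 25·23+13=588≡16 → Q
P(15): 25·15+13=388≡24 → Y
N(13): 25·13+13=338≡0 → A

KQYA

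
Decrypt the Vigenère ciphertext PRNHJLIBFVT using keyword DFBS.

Repeat the key across the ciphertext: DFBSDFBSDFB
P(15)−D(3): 12 → M
R(17)−F(5): 12 → M
N(13)−B(1): 12 → M
H(7)−S(18): -11≡15 → P
J(9)−D(3): 6 → G
L(11)−F(5): 6 → G
I(8)−B(1): 7 → H
B(1)−S(18): -17≡9 → J
F(5)−D(3): 2 → C
V(21)−F(5): 16 → Q
T(19)−B(1): 18 → S

MMMPGGHJCQS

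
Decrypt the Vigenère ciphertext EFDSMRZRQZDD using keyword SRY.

MOFAVTHASHMF

Repeat the key across the ciphertext: SRYSRYSRYSRY
E(4)−S(18): -14≡12 → M
F(5)−R(17): -12≡14 → O
D(3)−Y(24): -21≡5 → F
S(18)−S(18): 0 → A
M(12)−R(17): -5≡21 → V
R(17)−Y(24): -7≡19 → T
Z(25)−S(18): 7 → H
R(17)−R(17): 0 → A
Q(16)−Y(24): -8≡18 → S
Z(25)−S(18): 7 → H
D(3)−R(17): -14≡12 → M
D(3)−Y(24): -21≡5 → F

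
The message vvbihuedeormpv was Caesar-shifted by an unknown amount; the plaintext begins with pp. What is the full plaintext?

ppvcboyxyilgjp

From the crib: v(21)−p(15)=6, so the shift is 6.
Subtract 6 from each ciphertext letter:
v(21): 21−6=15 → p
v(21): 21−6=15 → p
b(1): 1−6=-5≡21 → v
i(8): 8−6=2 → c
h(7): 7−6=1 → b
u(20): 20−6=14 → o
e(4): 4−6=-2≡24 → y
d(3): 3−6=-3≡23 → x
e(4): 4−6=-2≡24 → y
o(14): 14−6=8 → i
r(17): 17−6=11 → l
m(12): 12−6=6 → g
p(15): 15−6=9 → j
v(21): 21−6=15 → p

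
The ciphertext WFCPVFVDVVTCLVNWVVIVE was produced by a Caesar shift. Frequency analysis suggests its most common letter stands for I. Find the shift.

13

The most frequent ciphertext letter is V (appears 8 times).
V is position 21; I is position 8.
Shift = 13.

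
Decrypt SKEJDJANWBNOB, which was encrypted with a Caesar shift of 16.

CUOTNTKXGLXYL

S(18): 18−16=2 → C
K(10): 10−16=-6≡20 → U
E(4): 4−16=-12≡14 → O
J(9): 9−16=-7≡19 → T
D(3): 3−16=-13≡13 → N
J(9): 9−16=-7≡19 → T
A(0): 0−16=-16≡10 → K
N(13): 13−16=-3≡23 → X
W(22): 22−16=6 → G
B(1): 1−16=-15≡11 → L
N(13): 13−16=-3≡23 → X
O(14): 14−16=-2≡24 → Y
B(1): 1−16=-15≡11 → L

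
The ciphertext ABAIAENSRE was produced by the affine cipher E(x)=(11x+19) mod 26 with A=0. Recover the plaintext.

DWDZDBQHOB

The inverse of 11 mod 26 is 19, since 11·19=209≡1. Apply D(y)=19·(y−19) mod 26:
A(0): 19·(0−19)=-361≡3 → D
B(1): 19·(1−19)=-342≡22 → W
A(0): 19·(0−19)=-361≡3 → D
I(8): 19·(8−19)=-209≡25 → Z
A(0): 19·(0−19)=-361≡3 → D
E(4): 19·(4−19)=-285≡1 → B
N(13): 19·(13−19)=-114≡16 → Q
S(18): 19·(18−19)=-19≡7 → H
R(17): 19·(17−19)=-38≡14 → O
E(4): 19·(4−19)=-285≡1 → B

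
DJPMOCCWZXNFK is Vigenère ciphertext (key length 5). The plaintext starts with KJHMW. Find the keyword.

TAIAS

Subtract each crib letter from the matching ciphertext letter (mod 26):
D(3)−K(10)=-7≡19 → T
J(9)−J(9)=0 → A
P(15)−H(7)=8 → I
M(12)−M(12)=0 → A
O(14)−W(22)=-8≡18 → S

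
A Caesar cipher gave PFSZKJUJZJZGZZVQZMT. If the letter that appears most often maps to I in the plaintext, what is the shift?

The most frequent ciphertext letter is Z (appears 6 times).
Z is position 25; I is position 8.
Shift = 17.

17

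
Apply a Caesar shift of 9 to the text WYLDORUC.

FHUMXADL

W(22): 22+9=31≡5 → F
Y(24): 24+9=33≡7 → H
L(11): 11+9=20 → U
D(3): 3+9=12 → M
O(14): 14+9=23 → X
R(17): 17+9=26≡0 → A
U(20): 20+9=29≡3 → D
C(2): 2+9=11 → L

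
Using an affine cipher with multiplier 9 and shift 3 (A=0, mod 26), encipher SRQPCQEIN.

S(18): 9·18+3=165≡9 → J
R(17): 9·17+3=156≡0 → A
Q(16): 9·16+3=147≡17 → R
P(15): 9·15+3=138≡8 → I
C(2): 9·2+3=21 → V
Q(16): 9·16+3=147≡17 → R
E(4): 9·4+3=39≡13 → N
I(8): 9·8+3=75≡23 → X
N(13): 9·13+3=120≡16 → Q

JARIVRNXQ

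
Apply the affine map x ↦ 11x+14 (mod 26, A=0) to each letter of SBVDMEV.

EZLVQGL

S(18): 11·18+14=212≡4 → E
B(1): 11·1+14=25 → Z
V(21): 11·21+14=245≡11 → L
D(3): 11·3+14=47≡21 → V
M(12): 11·12+14=146≡16 → Q
E(4): 11·4+14=58≡6 → G
V(21): 11·21+14=245≡11 → L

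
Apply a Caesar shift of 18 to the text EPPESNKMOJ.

E(4): 4+18=22 → W
P(15): 15+18=33≡7 → H
P(15): 15+18=33≡7 → H
E(4): 4+18=22 → W
S(18): 18+18=36≡10 → K
N(13): 13+18=31≡5 → F
K(10): 10+18=28≡2 → C
M(12): 12+18=30≡4 → E
O(14): 14+18=32≡6 → G
J(9): 9+18=27≡1 → B

WHHWKFCEGB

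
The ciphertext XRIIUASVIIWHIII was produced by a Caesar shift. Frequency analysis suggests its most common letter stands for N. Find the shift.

The most frequent ciphertext letter is I (appears 7 times).
I is position 8; N is position 13.
Shift = -5≡21.

21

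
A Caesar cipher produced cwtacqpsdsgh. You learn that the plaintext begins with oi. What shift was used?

14

From the crib: c(2)−o(14)=-12≡14, so the shift is 14.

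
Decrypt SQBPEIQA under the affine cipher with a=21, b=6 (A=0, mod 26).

The inverse of 21 mod 26 is 5, since 21·5=105≡1. Apply D(y)=5·(y−6) mod 26:
S(18): 5·(18−6)=60≡8 → I
Q(16): 5·(16−6)=50≡24 → Y
B(1): 5·(1−6)=-25≡1 → B
P(15): 5·(15−6)=45≡19 → T
E(4): 5·(4−6)=-10≡16 → Q
I(8): 5·(8−6)=10 → K
Q(16): 5·(16−6)=50≡24 → Y
A(0): 5·(0−6)=-30≡22 → W

IYBTQKYW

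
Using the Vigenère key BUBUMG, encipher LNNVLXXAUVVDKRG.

MHOPXDYUVPHJLLH

Repeat the key across the message: BUBUMGBUBUMGBUB
L(11)+B(1): 12 → M
N(13)+U(20): 33≡7 → H
N(13)+B(1): 14 → O
V(21)+U(20): 41≡15 → P
L(11)+M(12): 23 → X
X(23)+G(6): 29≡3 → D
X(23)+B(1): 24 → Y
A(0)+U(20): 20 → U
U(20)+B(1): 21 → V
V(21)+U(20): 41≡15 → P
V(21)+M(12): 33≡7 → H
D(3)+G(6): 9 → J
K(10)+B(1): 11 → L
R(17)+U(20): 37≡11 → L
G(6)+B(1): 7 → H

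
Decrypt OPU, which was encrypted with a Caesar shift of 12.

O(14): 14−12=2 → C
P(15): 15−12=3 → D
U(20): 20−12=8 → I

CDI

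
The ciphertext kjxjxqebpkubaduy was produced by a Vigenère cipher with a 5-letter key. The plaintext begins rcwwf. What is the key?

Subtract each crib letter from the matching ciphertext letter (mod 26):
k(10)−r(17)=-7≡19 → t
j(9)−c(2)=7 → h
x(23)−w(22)=1 → b
j(9)−w(22)=-13≡13 → n
x(23)−f(5)=18 → s

thbns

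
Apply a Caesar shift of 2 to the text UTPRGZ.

U(20): 20+2=22 → W
T(19): 19+2=21 → V
P(15): 15+2=17 → R
R(17): 17+2=19 → T
G(6): 6+2=8 → I
Z(25): 25+2=27≡1 → B

WVRTIB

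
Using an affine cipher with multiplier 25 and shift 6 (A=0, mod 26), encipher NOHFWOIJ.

TSZBKSYX

N(13): 25·13+6=331≡19 → T
O(14): 25·14+6=356≡18 → S
H(7): 25·7+6=181≡25 → Z
F(5): 25·5+6=131≡1 → B
W(22): 25·22+6=556≡10 → K
O(14): 25·14+6=356≡18 → S
I(8): 25·8+6=206≡24 → Y
J(9): 25·9+6=231≡23 → X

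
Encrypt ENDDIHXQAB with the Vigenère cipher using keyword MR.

QEPUUYJHMS

Repeat the key across the message: MRMRMRMRMR
E(4)+M(12): 16 → Q
N(13)+R(17): 30≡4 → E
D(3)+M(12): 15 → P
D(3)+R(17): 20 → U
I(8)+M(12): 20 → U
H(7)+R(17): 24 → Y
X(23)+M(12): 35≡9 → J
Q(16)+R(17): 33≡7 → H
A(0)+M(12): 12 → M
B(1)+R(17): 18 → S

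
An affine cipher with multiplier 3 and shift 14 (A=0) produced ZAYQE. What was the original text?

The inverse of 3 mod 26 is 9, since 3·9=27≡1. Apply D(y)=9·(y−14) mod 26:
Z(25): 9·(25−14)=99≡21 → V
A(0): 9·(0−14)=-126≡4 → E
Y(24): 9·(24−14)=90≡12 → M
Q(16): 9·(16−14)=18 → S
E(4): 9·(4−14)=-90≡14 → O

VEMSO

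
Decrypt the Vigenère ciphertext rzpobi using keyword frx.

misjkl

Repeat the key across the ciphertext: frxfrx
r(17)−f(5): 12 → m
z(25)−r(17): 8 → i
p(15)−x(23): -8≡18 → s
o(14)−f(5): 9 → j
b(1)−r(17): -16≡10 → k
i(8)−x(23): -15≡11 → l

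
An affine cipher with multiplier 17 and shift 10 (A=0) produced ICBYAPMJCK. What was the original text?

The inverse of 17 mod 26 is 23, since 17·23=391≡1. Apply D(y)=23·(y−10) mod 26:
I(8): 23·(8−10)=-46≡6 → G
C(2): 23·(2−10)=-184≡24 → Y
B(1): 23·(1−10)=-207≡1 → B
Y(24): 23·(24−10)=322≡10 → K
A(0): 23·(0−10)=-230≡4 → E
P(15): 23·(15−10)=115≡11 → L
M(12): 23·(12−10)=46≡20 → U
J(9): 23·(9−10)=-23≡3 → D
C(2): 23·(2−10)=-184≡24 → Y
K(10): 23·(10−10)=0 → A

GYBKELUDYA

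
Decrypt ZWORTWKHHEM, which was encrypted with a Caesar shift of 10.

PMEHJMAXXUC

Z(25): 25−10=15 → P
W(22): 22−10=12 → M
O(14): 14−10=4 → E
R(17): 17−10=7 → H
T(19): 19−10=9 → J
W(22): 22−10=12 → M
K(10): 10−10=0 → A
H(7): 7−10=-3≡23 → X
H(7): 7−10=-3≡23 → X
E(4): 4−10=-6≡20 → U
M(12): 12−10=2 → C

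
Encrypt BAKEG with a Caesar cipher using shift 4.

FEOIK

B(1): 1+4=5 → F
A(0): 0+4=4 → E
K(10): 10+4=14 → O
E(4): 4+4=8 → I
G(6): 6+4=10 → K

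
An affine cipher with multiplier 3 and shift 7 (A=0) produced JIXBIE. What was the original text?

The inverse of 3 mod 26 is 9, since 3·9=27≡1. Apply D(y)=9·(y−7) mod 26:
J(9): 9·(9−7)=18 → S
I(8): 9·(8−7)=9 → J
X(23): 9·(23−7)=144≡14 → O
B(1): 9·(1−7)=-54≡24 → Y
I(8): 9·(8−7)=9 → J
E(4): 9·(4−7)=-27≡25 → Z

SJOYJZ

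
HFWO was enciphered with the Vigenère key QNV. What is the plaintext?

RSBY

Repeat the key across the ciphertext: QNVQ
H(7)−Q(16): -9≡17 → R
F(5)−N(13): -8≡18 → S
W(22)−V(21): 1 → B
O(14)−Q(16): -2≡24 → Y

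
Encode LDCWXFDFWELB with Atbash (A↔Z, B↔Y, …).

L(11) → O(14)
D(3) → W(22)
C(2) → X(23)
W(22) → D(3)
X(23) → C(2)
F(5) → U(20)
D(3) → W(22)
F(5) → U(20)
W(22) → D(3)
E(4) → V(21)
L(11) → O(14)
B(1) → Y(24)

OWXDCUWUDVOY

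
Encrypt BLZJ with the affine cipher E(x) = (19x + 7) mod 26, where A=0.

B(1): 19·1+7=26≡0 → A
L(11): 19·11+7=216≡8 → I
Z(25): 19·25+7=482≡14 → O
J(9): 19·9+7=178≡22 → W

AIOW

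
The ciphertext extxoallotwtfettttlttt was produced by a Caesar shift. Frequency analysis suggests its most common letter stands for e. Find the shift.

15

The most frequent ciphertext letter is t (appears 10 times).
t is position 19; e is position 4.
Shift = 15.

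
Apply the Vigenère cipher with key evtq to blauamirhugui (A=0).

fgtkehbhlpzkm

Repeat the key across the message: evtqevtqevtqe
b(1)+e(4): 5 → f
l(11)+v(21): 32≡6 → g
a(0)+t(19): 19 → t
u(20)+q(16): 36≡10 → k
a(0)+e(4): 4 → e
m(12)+v(21): 33≡7 → h
i(8)+t(19): 27≡1 → b
r(17)+q(16): 33≡7 → h
h(7)+e(4): 11 → l
u(20)+v(21): 41≡15 → p
g(6)+t(19): 25 → z
u(20)+q(16): 36≡10 → k
i(8)+e(4): 12 → m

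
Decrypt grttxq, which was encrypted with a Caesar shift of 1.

fqsswp

g(6): 6−1=5 → f
r(17): 17−1=16 → q
t(19): 19−1=18 → s
t(19): 19−1=18 → s
x(23): 23−1=22 → w
q(16): 16−1=15 → p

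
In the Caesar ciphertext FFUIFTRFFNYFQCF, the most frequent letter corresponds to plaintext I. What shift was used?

The most frequent ciphertext letter is F (appears 7 times).
F is position 5; I is position 8.
Shift = -3≡23.

23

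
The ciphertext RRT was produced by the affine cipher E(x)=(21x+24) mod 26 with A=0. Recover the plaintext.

RRB

The inverse of 21 mod 26 is 5, since 21·5=105≡1. Apply D(y)=5·(y−24) mod 26:
R(17): 5·(17−24)=-35≡17 → R
R(17): 5·(17−24)=-35≡17 → R
T(19): 5·(19−24)=-25≡1 → B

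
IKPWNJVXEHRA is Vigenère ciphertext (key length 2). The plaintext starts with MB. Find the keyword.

Subtract each crib letter from the matching ciphertext letter (mod 26):
I(8)−M(12)=-4≡22 → W
K(10)−B(1)=9 → J

WJ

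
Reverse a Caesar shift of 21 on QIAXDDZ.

VNFCIIE

Q(16): 16−21=-5≡21 → V
I(8): 8−21=-13≡13 → N
A(0): 0−21=-21≡5 → F
X(23): 23−21=2 → C
D(3): 3−21=-18≡8 → I
D(3): 3−21=-18≡8 → I
Z(25): 25−21=4 → E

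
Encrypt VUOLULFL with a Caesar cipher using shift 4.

V(21): 21+4=25 → Z
U(20): 20+4=24 → Y
O(14): 14+4=18 → S
L(11): 11+4=15 → P
U(20): 20+4=24 → Y
L(11): 11+4=15 → P
F(5): 5+4=9 → J
L(11): 11+4=15 → P

ZYSPYPJP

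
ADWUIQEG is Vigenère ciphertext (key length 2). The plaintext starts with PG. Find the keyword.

Subtract each crib letter from the matching ciphertext letter (mod 26):
A(0)−P(15)=-15≡11 → L
D(3)−G(6)=-3≡23 → X

LX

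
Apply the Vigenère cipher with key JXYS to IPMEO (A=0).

Repeat the key across the message: JXYSJ
I(8)+J(9): 17 → R
P(15)+X(23): 38≡12 → M
M(12)+Y(24): 36≡10 → K
E(4)+S(18): 22 → W
O(14)+J(9): 23 → X

RMKWX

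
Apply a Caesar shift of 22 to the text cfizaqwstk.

c(2): 2+22=24 → y
f(5): 5+22=27≡1 → b
i(8): 8+22=30≡4 → e
z(25): 25+22=47≡21 → v
a(0): 0+22=22 → w
q(16): 16+22=38≡12 → m
w(22): 22+22=44≡18 → s
s(18): 18+22=40≡14 → o
t(19): 19+22=41≡15 → p
k(10): 10+22=32≡6 → g

ybevwmsopg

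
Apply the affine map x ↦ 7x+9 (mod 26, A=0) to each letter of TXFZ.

MOSC

T(19): 7·19+9=142≡12 → M
X(23): 7·23+9=170≡14 → O
F(5): 7·5+9=44≡18 → S
Z(25): 7·25+9=184≡2 → C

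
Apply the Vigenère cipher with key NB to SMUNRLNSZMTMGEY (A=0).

Repeat the key across the message: NBNBNBNBNBNBNBN
S(18)+N(13): 31≡5 → F
M(12)+B(1): 13 → N
U(20)+N(13): 33≡7 → H
N(13)+B(1): 14 → O
R(17)+N(13): 30≡4 → E
L(11)+B(1): 12 → M
N(13)+N(13): 26≡0 → A
S(18)+B(1): 19 → T
Z(25)+N(13): 38≡12 → M
M(12)+B(1): 13 → N
T(19)+N(13): 32≡6 → G
M(12)+B(1): 13 → N
G(6)+N(13): 19 → T
E(4)+B(1): 5 → F
Y(24)+N(13): 37≡11 → L

FNHOEMATMNGNTFL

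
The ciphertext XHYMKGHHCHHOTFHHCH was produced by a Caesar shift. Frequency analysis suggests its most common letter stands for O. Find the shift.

The most frequent ciphertext letter is H (appears 8 times).
H is position 7; O is position 14.
Shift = -7≡19.

19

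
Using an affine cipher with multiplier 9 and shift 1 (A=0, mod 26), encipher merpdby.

flygckj

m(12): 9·12+1=109≡5 → f
e(4): 9·4+1=37≡11 → l
r(17): 9·17+1=154≡24 → y
p(15): 9·15+1=136≡6 → g
d(3): 9·3+1=28≡2 → c
b(1): 9·1+1=10 → k
y(24): 9·24+1=217≡9 → j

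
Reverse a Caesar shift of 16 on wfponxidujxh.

w(22): 22−16=6 → g
f(5): 5−16=-11≡15 → p
p(15): 15−16=-1≡25 → z
o(14): 14−16=-2≡24 → y
n(13): 13−16=-3≡23 → x
x(23): 23−16=7 → h
i(8): 8−16=-8≡18 → s
d(3): 3−16=-13≡13 → n
u(20): 20−16=4 → e
j(9): 9−16=-7≡19 → t
x(23): 23−16=7 → h
h(7): 7−16=-9≡17 → r

gpzyxhsnethr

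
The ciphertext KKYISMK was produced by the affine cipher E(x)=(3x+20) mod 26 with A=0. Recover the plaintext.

OOKWIGO

The inverse of 3 mod 26 is 9, since 3·9=27≡1. Apply D(y)=9·(y−20) mod 26:
K(10): 9·(10−20)=-90≡14 → O
K(10): 9·(10−20)=-90≡14 → O
Y(24): 9·(24−20)=36≡10 → K
I(8): 9·(8−20)=-108≡22 → W
S(18): 9·(18−20)=-18≡8 → I
M(12): 9·(12−20)=-72≡6 → G
K(10): 9·(10−20)=-90≡14 → O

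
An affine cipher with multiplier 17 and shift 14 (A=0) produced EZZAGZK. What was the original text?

The inverse of 17 mod 26 is 23, since 17·23=391≡1. Apply D(y)=23·(y−14) mod 26:
E(4): 23·(4−14)=-230≡4 → E
Z(25): 23·(25−14)=253≡19 → T
Z(25): 23·(25−14)=253≡19 → T
A(0): 23·(0−14)=-322≡16 → Q
G(6): 23·(6−14)=-184≡24 → Y
Z(25): 23·(25−14)=253≡19 → T
K(10): 23·(10−14)=-92≡12 → M

ETTQYTM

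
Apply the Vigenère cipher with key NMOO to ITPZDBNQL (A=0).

Repeat the key across the message: NMOONMOON
I(8)+N(13): 21 → V
T(19)+M(12): 31≡5 → F
P(15)+O(14): 29≡3 → D
Z(25)+O(14): 39≡13 → N
D(3)+N(13): 16 → Q
B(1)+M(12): 13 → N
N(13)+O(14): 27≡1 → B
Q(16)+O(14): 30≡4 → E
L(11)+N(13): 24 → Y

VFDNQNBEY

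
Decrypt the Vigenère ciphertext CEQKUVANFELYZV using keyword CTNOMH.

Repeat the key across the ciphertext: CTNOMHCTNOMHCT
C(2)−C(2): 0 → A
E(4)−T(19): -15≡11 → L
Q(16)−N(13): 3 → D
K(10)−O(14): -4≡22 → W
U(20)−M(12): 8 → I
V(21)−H(7): 14 → O
A(0)−C(2): -2≡24 → Y
N(13)−T(19): -6≡20 → U
F(5)−N(13): -8≡18 → S
E(4)−O(14): -10≡16 → Q
L(11)−M(12): -1≡25 → Z
Y(24)−H(7): 17 → R
Z(25)−C(2): 23 → X
V(21)−T(19): 2 → C

ALDWIOYUSQZRXC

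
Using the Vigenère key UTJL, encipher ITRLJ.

CMAWD

Repeat the key across the message: UTJLU
I(8)+U(20): 28≡2 → C
T(19)+T(19): 38≡12 → M
R(17)+J(9): 26≡0 → A
L(11)+L(11): 22 → W
J(9)+U(20): 29≡3 → D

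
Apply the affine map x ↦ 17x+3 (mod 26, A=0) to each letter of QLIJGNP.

Q(16): 17·16+3=275≡15 → P
L(11): 17·11+3=190≡8 → I
I(8): 17·8+3=139≡9 → J
J(9): 17·9+3=156≡0 → A
G(6): 17·6+3=105≡1 → B
N(13): 17·13+3=224≡16 → Q
P(15): 17·15+3=258≡24 → Y

PIJABQY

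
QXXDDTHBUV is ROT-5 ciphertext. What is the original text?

Q(16): 16−5=11 → L
X(23): 23−5=18 → S
X(23): 23−5=18 → S
D(3): 3−5=-2≡24 → Y
D(3): 3−5=-2≡24 → Y
T(19): 19−5=14 → O
H(7): 7−5=2 → C
B(1): 1−5=-4≡22 → W
U(20): 20−5=15 → P
V(21): 21−5=16 → Q

LSSYYOCWPQ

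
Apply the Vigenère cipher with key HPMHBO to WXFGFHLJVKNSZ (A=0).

DMRNGVSYHROGG

Repeat the key across the message: HPMHBOHPMHBOH
W(22)+H(7): 29≡3 → D
X(23)+P(15): 38≡12 → M
F(5)+M(12): 17 → R
G(6)+H(7): 13 → N
F(5)+B(1): 6 → G
H(7)+O(14): 21 → V
L(11)+H(7): 18 → S
J(9)+P(15): 24 → Y
V(21)+M(12): 33≡7 → H
K(10)+H(7): 17 → R
N(13)+B(1): 14 → O
S(18)+O(14): 32≡6 → G
Z(25)+H(7): 32≡6 → G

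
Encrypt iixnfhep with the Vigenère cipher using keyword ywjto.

Repeat the key across the message: ywjtoywj
i(8)+y(24): 32≡6 → g
i(8)+w(22): 30≡4 → e
x(23)+j(9): 32≡6 → g
n(13)+t(19): 32≡6 → g
f(5)+o(14): 19 → t
h(7)+y(24): 31≡5 → f
e(4)+w(22): 26≡0 → a
p(15)+j(9): 24 → y

geggtfay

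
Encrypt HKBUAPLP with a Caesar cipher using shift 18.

H(7): 7+18=25 → Z
K(10): 10+18=28≡2 → C
B(1): 1+18=19 → T
U(20): 20+18=38≡12 → M
A(0): 0+18=18 → S
P(15): 15+18=33≡7 → H
L(11): 11+18=29≡3 → D
P(15): 15+18=33≡7 → H

ZCTMSHDH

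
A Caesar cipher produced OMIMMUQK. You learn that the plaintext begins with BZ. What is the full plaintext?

From the crib: O(14)−B(1)=13, so the shift is 13.
Subtract 13 from each ciphertext letter:
O(14): 14−13=1 → B
M(12): 12−13=-1≡25 → Z
I(8): 8−13=-5≡21 → V
M(12): 12−13=-1≡25 → Z
M(12): 12−13=-1≡25 → Z
U(20): 20−13=7 → H
Q(16): 16−13=3 → D
K(10): 10−13=-3≡23 → X

BZVZZHDX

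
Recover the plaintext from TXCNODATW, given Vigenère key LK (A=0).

Repeat the key across the ciphertext: LKLKLKLKL
T(19)−L(11): 8 → I
X(23)−K(10): 13 → N
C(2)−L(11): -9≡17 → R
N(13)−K(10): 3 → D
O(14)−L(11): 3 → D
D(3)−K(10): -7≡19 → T
A(0)−L(11): -11≡15 → P
T(19)−K(10): 9 → J
W(22)−L(11): 11 → L

INRDDTPJL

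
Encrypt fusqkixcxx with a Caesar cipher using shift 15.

ujhfzxmrmm

f(5): 5+15=20 → u
u(20): 20+15=35≡9 → j
s(18): 18+15=33≡7 → h
q(16): 16+15=31≡5 → f
k(10): 10+15=25 → z
i(8): 8+15=23 → x
x(23): 23+15=38≡12 → m
c(2): 2+15=17 → r
x(23): 23+15=38≡12 → m
x(23): 23+15=38≡12 → m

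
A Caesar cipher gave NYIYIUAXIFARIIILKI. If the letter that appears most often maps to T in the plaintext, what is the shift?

The most frequent ciphertext letter is I (appears 7 times).
I is position 8; T is position 19.
Shift = -11≡15.

15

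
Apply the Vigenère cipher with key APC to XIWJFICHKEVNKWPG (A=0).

Repeat the key across the message: APCAPCAPCAPCAPCA
X(23)+A(0): 23 → X
I(8)+P(15): 23 → X
W(22)+C(2): 24 → Y
J(9)+A(0): 9 → J
F(5)+P(15): 20 → U
I(8)+C(2): 10 → K
C(2)+A(0): 2 → C
H(7)+P(15): 22 → W
K(10)+C(2): 12 → M
E(4)+A(0): 4 → E
V(21)+P(15): 36≡10 → K
N(13)+C(2): 15 → P
K(10)+A(0): 10 → K
W(22)+P(15): 37≡11 → L
P(15)+C(2): 17 → R
G(6)+A(0): 6 → G

XXYJUKCWMEKPKLRG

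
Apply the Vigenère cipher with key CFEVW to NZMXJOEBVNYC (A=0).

PEQSFQJFQJAH

Repeat the key across the message: CFEVWCFEVWCF
N(13)+C(2): 15 → P
Z(25)+F(5): 30≡4 → E
M(12)+E(4): 16 → Q
X(23)+V(21): 44≡18 → S
J(9)+W(22): 31≡5 → F
O(14)+C(2): 16 → Q
E(4)+F(5): 9 → J
B(1)+E(4): 5 → F
V(21)+V(21): 42≡16 → Q
N(13)+W(22): 35≡9 → J
Y(24)+C(2): 26≡0 → A
C(2)+F(5): 7 → H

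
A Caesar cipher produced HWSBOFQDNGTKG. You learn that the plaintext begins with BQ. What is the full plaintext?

From the crib: H(7)−B(1)=6, so the shift is 6.
Subtract 6 from each ciphertext letter:
H(7): 7−6=1 → B
W(22): 22−6=16 → Q
S(18): 18−6=12 → M
B(1): 1−6=-5≡21 → V
O(14): 14−6=8 → I
F(5): 5−6=-1≡25 → Z
Q(16): 16−6=10 → K
D(3): 3−6=-3≡23 → X
N(13): 13−6=7 → H
G(6): 6−6=0 → A
T(19): 19−6=13 → N
K(10): 10−6=4 → E
G(6): 6−6=0 → A

BQMVIZKXHANEA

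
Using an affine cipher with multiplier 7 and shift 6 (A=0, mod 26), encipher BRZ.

B(1): 7·1+6=13 → N
R(17): 7·17+6=125≡21 → V
Z(25): 7·25+6=181≡25 → Z

NVZ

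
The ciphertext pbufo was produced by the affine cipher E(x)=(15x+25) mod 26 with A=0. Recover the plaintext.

The inverse of 15 mod 26 is 7, since 15·7=105≡1. Apply D(y)=7·(y−25) mod 26:
p(15): 7·(15−25)=-70≡8 → i
b(1): 7·(1−25)=-168≡14 → o
u(20): 7·(20−25)=-35≡17 → r
f(5): 7·(5−25)=-140≡16 → q
o(14): 7·(14−25)=-77≡1 → b

iorqb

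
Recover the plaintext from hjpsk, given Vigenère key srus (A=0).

Repeat the key across the ciphertext: sruss
h(7)−s(18): -11≡15 → p
j(9)−r(17): -8≡18 → s
p(15)−u(20): -5≡21 → v
s(18)−s(18): 0 → a
k(10)−s(18): -8≡18 → s

psvas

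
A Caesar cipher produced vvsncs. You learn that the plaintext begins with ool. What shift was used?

7

From the crib: v(21)−o(14)=7, so the shift is 7.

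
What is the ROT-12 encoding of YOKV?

KAWH

Y(24): 24+12=36≡10 → K
O(14): 14+12=26≡0 → A
K(10): 10+12=22 → W
V(21): 21+12=33≡7 → H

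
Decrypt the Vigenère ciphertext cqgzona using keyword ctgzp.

axaazlh

Repeat the key across the ciphertext: ctgzpct
c(2)−c(2): 0 → a
q(16)−t(19): -3≡23 → x
g(6)−g(6): 0 → a
z(25)−z(25): 0 → a
o(14)−p(15): -1≡25 → z
n(13)−c(2): 11 → l
a(0)−t(19): -19≡7 → h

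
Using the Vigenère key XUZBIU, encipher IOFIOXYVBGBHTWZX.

FIEJWRVPAHJBQQYY

Repeat the key across the message: XUZBIUXUZBIUXUZB
I(8)+X(23): 31≡5 → F
O(14)+U(20): 34≡8 → I
F(5)+Z(25): 30≡4 → E
I(8)+B(1): 9 → J
O(14)+I(8): 22 → W
X(23)+U(20): 43≡17 → R
Y(24)+X(23): 47≡21 → V
V(21)+U(20): 41≡15 → P
B(1)+Z(25): 26≡0 → A
G(6)+B(1): 7 → H
B(1)+I(8): 9 → J
H(7)+U(20): 27≡1 → B
T(19)+X(23): 42≡16 → Q
W(22)+U(20): 42≡16 → Q
Z(25)+Z(25): 50≡24 → Y
X(23)+B(1): 24 → Y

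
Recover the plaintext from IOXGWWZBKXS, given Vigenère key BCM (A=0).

HMLFUKYZYWQ

Repeat the key across the ciphertext: BCMBCMBCMBC
I(8)−B(1): 7 → H
O(14)−C(2): 12 → M
X(23)−M(12): 11 → L
G(6)−B(1): 5 → F
W(22)−C(2): 20 → U
W(22)−M(12): 10 → K
Z(25)−B(1): 24 → Y
B(1)−C(2): -1≡25 → Z
K(10)−M(12): -2≡24 → Y
X(23)−B(1): 22 → W
S(18)−C(2): 16 → Q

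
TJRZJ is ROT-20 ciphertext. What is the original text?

ZPXFP

T(19): 19−20=-1≡25 → Z
J(9): 9−20=-11≡15 → P
R(17): 17−20=-3≡23 → X
Z(25): 25−20=5 → F
J(9): 9−20=-11≡15 → P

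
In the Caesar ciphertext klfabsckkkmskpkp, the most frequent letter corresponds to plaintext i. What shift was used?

2

The most frequent ciphertext letter is k (appears 6 times).
k is position 10; i is position 8.
Shift = 2.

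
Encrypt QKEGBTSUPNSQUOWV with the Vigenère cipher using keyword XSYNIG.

NCCTJZPMNAAWRGUI

Repeat the key across the message: XSYNIGXSYNIGXSYN
Q(16)+X(23): 39≡13 → N
K(10)+S(18): 28≡2 → C
E(4)+Y(24): 28≡2 → C
G(6)+N(13): 19 → T
B(1)+I(8): 9 → J
T(19)+G(6): 25 → Z
S(18)+X(23): 41≡15 → P
U(20)+S(18): 38≡12 → M
P(15)+Y(24): 39≡13 → N
N(13)+N(13): 26≡0 → A
S(18)+I(8): 26≡0 → A
Q(16)+G(6): 22 → W
U(20)+X(23): 43≡17 → R
O(14)+S(18): 32≡6 → G
W(22)+Y(24): 46≡20 → U
V(21)+N(13): 34≡8 → I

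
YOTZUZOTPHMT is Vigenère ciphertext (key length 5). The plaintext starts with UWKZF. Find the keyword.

Subtract each crib letter from the matching ciphertext letter (mod 26):
Y(24)−U(20)=4 → E
O(14)−W(22)=-8≡18 → S
T(19)−K(10)=9 → J
Z(25)−Z(25)=0 → A
U(20)−F(5)=15 → P

ESJAP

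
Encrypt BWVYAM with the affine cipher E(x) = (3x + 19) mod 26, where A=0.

B(1): 3·1+19=22 → W
W(22): 3·22+19=85≡7 → H
V(21): 3·21+19=82≡4 → E
Y(24): 3·24+19=91≡13 → N
A(0): 3·0+19=19 → T
M(12): 3·12+19=55≡3 → D

WHENTD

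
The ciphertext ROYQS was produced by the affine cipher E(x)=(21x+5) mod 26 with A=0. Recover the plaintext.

ITRDN

The inverse of 21 mod 26 is 5, since 21·5=105≡1. Apply D(y)=5·(y−5) mod 26:
R(17): 5·(17−5)=60≡8 → I
O(14): 5·(14−5)=45≡19 → T
Y(24): 5·(24−5)=95≡17 → R
Q(16): 5·(16−5)=55≡3 → D
S(18): 5·(18−5)=65≡13 → N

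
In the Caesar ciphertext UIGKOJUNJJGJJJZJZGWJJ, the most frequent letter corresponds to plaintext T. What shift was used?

16

The most frequent ciphertext letter is J (appears 9 times).
J is position 9; T is position 19.
Shift = -10≡16.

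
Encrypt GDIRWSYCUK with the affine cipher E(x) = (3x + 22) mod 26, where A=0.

G(6): 3·6+22=40≡14 → O
D(3): 3·3+22=31≡5 → F
I(8): 3·8+22=46≡20 → U
R(17): 3·17+22=73≡21 → V
W(22): 3·22+22=88≡10 → K
S(18): 3·18+22=76≡24 → Y
Y(24): 3·24+22=94≡16 → Q
C(2): 3·2+22=28≡2 → C
U(20): 3·20+22=82≡4 → E
K(10): 3·10+22=52≡0 → A

OFUVKYQCEA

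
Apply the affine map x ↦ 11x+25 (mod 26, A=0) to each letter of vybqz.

wdkto

v(21): 11·21+25=256≡22 → w
y(24): 11·24+25=289≡3 → d
b(1): 11·1+25=36≡10 → k
q(16): 11·16+25=201≡19 → t
z(25): 11·25+25=300≡14 → o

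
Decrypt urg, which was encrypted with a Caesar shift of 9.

u(20): 20−9=11 → l
r(17): 17−9=8 → i
g(6): 6−9=-3≡23 → x

lix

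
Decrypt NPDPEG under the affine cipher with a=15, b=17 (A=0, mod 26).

YMGMNB

The inverse of 15 mod 26 is 7, since 15·7=105≡1. Apply D(y)=7·(y−17) mod 26:
N(13): 7·(13−17)=-28≡24 → Y
P(15): 7·(15−17)=-14≡12 → M
D(3): 7·(3−17)=-98≡6 → G
P(15): 7·(15−17)=-14≡12 → M
E(4): 7·(4−17)=-91≡13 → N
G(6): 7·(6−17)=-77≡1 → B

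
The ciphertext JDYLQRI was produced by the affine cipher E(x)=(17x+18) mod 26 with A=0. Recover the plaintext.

BTIVGDE

The inverse of 17 mod 26 is 23, since 17·23=391≡1. Apply D(y)=23·(y−18) mod 26:
J(9): 23·(9−18)=-207≡1 → B
D(3): 23·(3−18)=-345≡19 → T
Y(24): 23·(24−18)=138≡8 → I
L(11): 23·(11−18)=-161≡21 → V
Q(16): 23·(16−18)=-46≡6 → G
R(17): 23·(17−18)=-23≡3 → D
I(8): 23·(8−18)=-230≡4 → E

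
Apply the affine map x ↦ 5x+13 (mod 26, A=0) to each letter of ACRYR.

NXUDU

A(0): 5·0+13=13 → N
C(2): 5·2+13=23 → X
R(17): 5·17+13=98≡20 → U
Y(24): 5·24+13=133≡3 → D
R(17): 5·17+13=98≡20 → U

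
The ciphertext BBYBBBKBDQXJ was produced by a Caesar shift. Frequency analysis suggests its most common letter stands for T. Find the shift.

8

The most frequent ciphertext letter is B (appears 6 times).
B is position 1; T is position 19.
Shift = -18≡8.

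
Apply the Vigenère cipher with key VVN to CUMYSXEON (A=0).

XPZTNKZJA

Repeat the key across the message: VVNVVNVVN
C(2)+V(21): 23 → X
U(20)+V(21): 41≡15 → P
M(12)+N(13): 25 → Z
Y(24)+V(21): 45≡19 → T
S(18)+V(21): 39≡13 → N
X(23)+N(13): 36≡10 → K
E(4)+V(21): 25 → Z
O(14)+V(21): 35≡9 → J
N(13)+N(13): 26≡0 → A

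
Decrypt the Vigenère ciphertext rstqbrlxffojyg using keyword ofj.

Repeat the key across the ciphertext: ofjofjofjofjof
r(17)−o(14): 3 → d
s(18)−f(5): 13 → n
t(19)−j(9): 10 → k
q(16)−o(14): 2 → c
b(1)−f(5): -4≡22 → w
r(17)−j(9): 8 → i
l(11)−o(14): -3≡23 → x
x(23)−f(5): 18 → s
f(5)−j(9): -4≡22 → w
f(5)−o(14): -9≡17 → r
o(14)−f(5): 9 → j
j(9)−j(9): 0 → a
y(24)−o(14): 10 → k
g(6)−f(5): 1 → b

dnkcwixswrjakb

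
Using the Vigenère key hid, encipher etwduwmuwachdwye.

lbzkcztczhkkkebl

Repeat the key across the message: hidhidhidhidhidh
e(4)+h(7): 11 → l
t(19)+i(8): 27≡1 → b
w(22)+d(3): 25 → z
d(3)+h(7): 10 → k
u(20)+i(8): 28≡2 → c
w(22)+d(3): 25 → z
m(12)+h(7): 19 → t
u(20)+i(8): 28≡2 → c
w(22)+d(3): 25 → z
a(0)+h(7): 7 → h
c(2)+i(8): 10 → k
h(7)+d(3): 10 → k
d(3)+h(7): 10 → k
w(22)+i(8): 30≡4 → e
y(24)+d(3): 27≡1 → b
e(4)+h(7): 11 → l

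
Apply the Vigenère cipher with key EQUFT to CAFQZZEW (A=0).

Repeat the key across the message: EQUFTEQU
C(2)+E(4): 6 → G
A(0)+Q(16): 16 → Q
F(5)+U(20): 25 → Z
Q(16)+F(5): 21 → V
Z(25)+T(19): 44≡18 → S
Z(25)+E(4): 29≡3 → D
E(4)+Q(16): 20 → U
W(22)+U(20): 42≡16 → Q

GQZVSDUQ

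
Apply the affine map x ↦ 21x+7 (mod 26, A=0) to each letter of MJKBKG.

M(12): 21·12+7=259≡25 → Z
J(9): 21·9+7=196≡14 → O
K(10): 21·10+7=217≡9 → J
B(1): 21·1+7=28≡2 → C
K(10): 21·10+7=217≡9 → J
G(6): 21·6+7=133≡3 → D

ZOJCJD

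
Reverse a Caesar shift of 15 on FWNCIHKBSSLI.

QHYNTSVMDDWT

F(5): 5−15=-10≡16 → Q
W(22): 22−15=7 → H
N(13): 13−15=-2≡24 → Y
C(2): 2−15=-13≡13 → N
I(8): 8−15=-7≡19 → T
H(7): 7−15=-8≡18 → S
K(10): 10−15=-5≡21 → V
B(1): 1−15=-14≡12 → M
S(18): 18−15=3 → D
S(18): 18−15=3 → D
L(11): 11−15=-4≡22 → W
I(8): 8−15=-7≡19 → T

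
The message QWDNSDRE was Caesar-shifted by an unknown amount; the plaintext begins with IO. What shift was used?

From the crib: Q(16)−I(8)=8, so the shift is 8.

8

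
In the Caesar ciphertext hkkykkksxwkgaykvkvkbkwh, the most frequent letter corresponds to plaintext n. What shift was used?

The most frequent ciphertext letter is k (appears 10 times).
k is position 10; n is position 13.
Shift = -3≡23.

23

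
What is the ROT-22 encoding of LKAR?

HGWN

L(11): 11+22=33≡7 → H
K(10): 10+22=32≡6 → G
A(0): 0+22=22 → W
R(17): 17+22=39≡13 → N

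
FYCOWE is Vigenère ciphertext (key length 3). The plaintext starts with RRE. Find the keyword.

OHY

Subtract each crib letter from the matching ciphertext letter (mod 26):
F(5)−R(17)=-12≡14 → O
Y(24)−R(17)=7 → H
C(2)−E(4)=-2≡24 → Y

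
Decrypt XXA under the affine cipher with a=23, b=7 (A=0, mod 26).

The inverse of 23 mod 26 is 17, since 23·17=391≡1. Apply D(y)=17·(y−7) mod 26:
X(23): 17·(23−7)=272≡12 → M
X(23): 17·(23−7)=272≡12 → M
A(0): 17·(0−7)=-119≡11 → L

MML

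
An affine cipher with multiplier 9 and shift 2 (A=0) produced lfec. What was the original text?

The inverse of 9 mod 26 is 3, since 9·3=27≡1. Apply D(y)=3·(y−2) mod 26:
l(11): 3·(11−2)=27≡1 → b
f(5): 3·(5−2)=9 → j
e(4): 3·(4−2)=6 → g
c(2): 3·(2−2)=0 → a

bjga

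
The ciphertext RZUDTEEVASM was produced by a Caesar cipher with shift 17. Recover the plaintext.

AIDMCNNEJBV

R(17): 17−17=0 → A
Z(25): 25−17=8 → I
U(20): 20−17=3 → D
D(3): 3−17=-14≡12 → M
T(19): 19−17=2 → C
E(4): 4−17=-13≡13 → N
E(4): 4−17=-13≡13 → N
V(21): 21−17=4 → E
A(0): 0−17=-17≡9 → J
S(18): 18−17=1 → B
M(12): 12−17=-5≡21 → V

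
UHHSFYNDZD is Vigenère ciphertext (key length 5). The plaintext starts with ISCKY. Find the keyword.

Subtract each crib letter from the matching ciphertext letter (mod 26):
U(20)−I(8)=12 → M
H(7)−S(18)=-11≡15 → P
H(7)−C(2)=5 → F
S(18)−K(10)=8 → I
F(5)−Y(24)=-19≡7 → H

MPFIH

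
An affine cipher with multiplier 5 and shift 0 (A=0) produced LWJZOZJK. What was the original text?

The inverse of 5 mod 26 is 21, since 5·21=105≡1. Apply D(y)=21·(y−0) mod 26:
L(11): 21·(11−0)=231≡23 → X
W(22): 21·(22−0)=462≡20 → U
J(9): 21·(9−0)=189≡7 → H
Z(25): 21·(25−0)=525≡5 → F
O(14): 21·(14−0)=294≡8 → I
Z(25): 21·(25−0)=525≡5 → F
J(9): 21·(9−0)=189≡7 → H
K(10): 21·(10−0)=210≡2 → C

XUHFIFHC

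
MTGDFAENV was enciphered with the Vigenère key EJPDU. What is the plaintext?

IKRALWVYS

Repeat the key across the ciphertext: EJPDUEJPD
M(12)−E(4): 8 → I
T(19)−J(9): 10 → K
G(6)−P(15): -9≡17 → R
D(3)−D(3): 0 → A
F(5)−U(20): -15≡11 → L
A(0)−E(4): -4≡22 → W
E(4)−J(9): -5≡21 → V
N(13)−P(15): -2≡24 → Y
V(21)−D(3): 18 → S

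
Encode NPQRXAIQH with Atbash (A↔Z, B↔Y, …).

MKJICZRJS

N(13) → M(12)
P(15) → K(10)
Q(16) → J(9)
R(17) → I(8)
X(23) → C(2)
A(0) → Z(25)
I(8) → R(17)
Q(16) → J(9)
H(7) → S(18)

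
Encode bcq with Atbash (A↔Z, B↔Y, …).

b(1) → y(24)
c(2) → x(23)
q(16) → j(9)

yxj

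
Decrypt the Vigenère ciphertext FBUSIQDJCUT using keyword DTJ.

Repeat the key across the ciphertext: DTJDTJDTJDT
F(5)−D(3): 2 → C
B(1)−T(19): -18≡8 → I
U(20)−J(9): 11 → L
S(18)−D(3): 15 → P
I(8)−T(19): -11≡15 → P
Q(16)−J(9): 7 → H
D(3)−D(3): 0 → A
J(9)−T(19): -10≡16 → Q
C(2)−J(9): -7≡19 → T
U(20)−D(3): 17 → R
T(19)−T(19): 0 → A

CILPPHAQTRA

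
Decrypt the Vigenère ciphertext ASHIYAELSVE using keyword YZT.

CTOKZHGMZXF

Repeat the key across the ciphertext: YZTYZTYZTYZ
A(0)−Y(24): -24≡2 → C
S(18)−Z(25): -7≡19 → T
H(7)−T(19): -12≡14 → O
I(8)−Y(24): -16≡10 → K
Y(24)−Z(25): -1≡25 → Z
A(0)−T(19): -19≡7 → H
E(4)−Y(24): -20≡6 → G
L(11)−Z(25): -14≡12 → M
S(18)−T(19): -1≡25 → Z
V(21)−Y(24): -3≡23 → X
E(4)−Z(25): -21≡5 → F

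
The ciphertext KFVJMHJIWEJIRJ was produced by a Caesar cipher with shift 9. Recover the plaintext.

K(10): 10−9=1 → B
F(5): 5−9=-4≡22 → W
V(21): 21−9=12 → M
J(9): 9−9=0 → A
M(12): 12−9=3 → D
H(7): 7−9=-2≡24 → Y
J(9): 9−9=0 → A
I(8): 8−9=-1≡25 → Z
W(22): 22−9=13 → N
E(4): 4−9=-5≡21 → V
J(9): 9−9=0 → A
I(8): 8−9=-1≡25 → Z
R(17): 17−9=8 → I
J(9): 9−9=0 → A

BWMADYAZNVAZIA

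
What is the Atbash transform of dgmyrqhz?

wtnbijsa

d(3) → w(22)
g(6) → t(19)
m(12) → n(13)
y(24) → b(1)
r(17) → i(8)
q(16) → j(9)
h(7) → s(18)
z(25) → a(0)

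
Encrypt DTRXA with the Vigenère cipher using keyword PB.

SUGYP

Repeat the key across the message: PBPBP
D(3)+P(15): 18 → S
T(19)+B(1): 20 → U
R(17)+P(15): 32≡6 → G
X(23)+B(1): 24 → Y
A(0)+P(15): 15 → P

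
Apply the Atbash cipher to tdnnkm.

gwmmpn

t(19) → g(6)
d(3) → w(22)
n(13) → m(12)
n(13) → m(12)
k(10) → p(15)
m(12) → n(13)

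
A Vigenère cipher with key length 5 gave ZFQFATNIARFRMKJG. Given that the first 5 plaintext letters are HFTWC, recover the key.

SAXJY

Subtract each crib letter from the matching ciphertext letter (mod 26):
Z(25)−H(7)=18 → S
F(5)−F(5)=0 → A
Q(16)−T(19)=-3≡23 → X
F(5)−W(22)=-17≡9 → J
A(0)−C(2)=-2≡24 → Y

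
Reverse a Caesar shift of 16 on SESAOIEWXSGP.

COCKYSOGHCQZ

S(18): 18−16=2 → C
E(4): 4−16=-12≡14 → O
S(18): 18−16=2 → C
A(0): 0−16=-16≡10 → K
O(14): 14−16=-2≡24 → Y
I(8): 8−16=-8≡18 → S
E(4): 4−16=-12≡14 → O
W(22): 22−16=6 → G
X(23): 23−16=7 → H
S(18): 18−16=2 → C
G(6): 6−16=-10≡16 → Q
P(15): 15−16=-1≡25 → Z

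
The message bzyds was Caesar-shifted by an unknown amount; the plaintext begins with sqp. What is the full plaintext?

From the crib: b(1)−s(18)=-17≡9, so the shift is 9.
Subtract 9 from each ciphertext letter:
b(1): 1−9=-8≡18 → s
z(25): 25−9=16 → q
y(24): 24−9=15 → p
d(3): 3−9=-6≡20 → u
s(18): 18−9=9 → j

sqpuj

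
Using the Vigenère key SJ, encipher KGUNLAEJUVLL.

Repeat the key across the message: SJSJSJSJSJSJ
K(10)+S(18): 28≡2 → C
G(6)+J(9): 15 → P
U(20)+S(18): 38≡12 → M
N(13)+J(9): 22 → W
L(11)+S(18): 29≡3 → D
A(0)+J(9): 9 → J
E(4)+S(18): 22 → W
J(9)+J(9): 18 → S
U(20)+S(18): 38≡12 → M
V(21)+J(9): 30≡4 → E
L(11)+S(18): 29≡3 → D
L(11)+J(9): 20 → U

CPMWDJWSMEDU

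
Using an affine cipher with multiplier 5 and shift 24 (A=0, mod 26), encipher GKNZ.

G(6): 5·6+24=54≡2 → C
K(10): 5·10+24=74≡22 → W
N(13): 5·13+24=89≡11 → L
Z(25): 5·25+24=149≡19 → T

CWLT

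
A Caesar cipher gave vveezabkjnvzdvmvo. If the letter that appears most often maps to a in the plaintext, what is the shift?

21

The most frequent ciphertext letter is v (appears 5 times).
v is position 21; a is position 0.
Shift = 21.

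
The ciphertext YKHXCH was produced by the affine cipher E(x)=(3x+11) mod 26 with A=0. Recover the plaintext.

The inverse of 3 mod 26 is 9, since 3·9=27≡1. Apply D(y)=9·(y−11) mod 26:
Y(24): 9·(24−11)=117≡13 → N
K(10): 9·(10−11)=-9≡17 → R
H(7): 9·(7−11)=-36≡16 → Q
X(23): 9·(23−11)=108≡4 → E
C(2): 9·(2−11)=-81≡23 → X
H(7): 9·(7−11)=-36≡16 → Q

NRQEXQ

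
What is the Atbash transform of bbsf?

yyhu

b(1) → y(24)
b(1) → y(24)
s(18) → h(7)
f(5) → u(20)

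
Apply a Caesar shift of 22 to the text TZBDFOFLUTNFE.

PVXZBKBHQPJBA

T(19): 19+22=41≡15 → P
Z(25): 25+22=47≡21 → V
B(1): 1+22=23 → X
D(3): 3+22=25 → Z
F(5): 5+22=27≡1 → B
O(14): 14+22=36≡10 → K
F(5): 5+22=27≡1 → B
L(11): 11+22=33≡7 → H
U(20): 20+22=42≡16 → Q
T(19): 19+22=41≡15 → P
N(13): 13+22=35≡9 → J
F(5): 5+22=27≡1 → B
E(4): 4+22=26≡0 → A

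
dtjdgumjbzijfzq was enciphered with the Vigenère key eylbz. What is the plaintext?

zvychqoyaaeluyr

Repeat the key across the ciphertext: eylbzeylbzeylbz
d(3)−e(4): -1≡25 → z
t(19)−y(24): -5≡21 → v
j(9)−l(11): -2≡24 → y
d(3)−b(1): 2 → c
g(6)−z(25): -19≡7 → h
u(20)−e(4): 16 → q
m(12)−y(24): -12≡14 → o
j(9)−l(11): -2≡24 → y
b(1)−b(1): 0 → a
z(25)−z(25): 0 → a
i(8)−e(4): 4 → e
j(9)−y(24): -15≡11 → l
f(5)−l(11): -6≡20 → u
z(25)−b(1): 24 → y
q(16)−z(25): -9≡17 → r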